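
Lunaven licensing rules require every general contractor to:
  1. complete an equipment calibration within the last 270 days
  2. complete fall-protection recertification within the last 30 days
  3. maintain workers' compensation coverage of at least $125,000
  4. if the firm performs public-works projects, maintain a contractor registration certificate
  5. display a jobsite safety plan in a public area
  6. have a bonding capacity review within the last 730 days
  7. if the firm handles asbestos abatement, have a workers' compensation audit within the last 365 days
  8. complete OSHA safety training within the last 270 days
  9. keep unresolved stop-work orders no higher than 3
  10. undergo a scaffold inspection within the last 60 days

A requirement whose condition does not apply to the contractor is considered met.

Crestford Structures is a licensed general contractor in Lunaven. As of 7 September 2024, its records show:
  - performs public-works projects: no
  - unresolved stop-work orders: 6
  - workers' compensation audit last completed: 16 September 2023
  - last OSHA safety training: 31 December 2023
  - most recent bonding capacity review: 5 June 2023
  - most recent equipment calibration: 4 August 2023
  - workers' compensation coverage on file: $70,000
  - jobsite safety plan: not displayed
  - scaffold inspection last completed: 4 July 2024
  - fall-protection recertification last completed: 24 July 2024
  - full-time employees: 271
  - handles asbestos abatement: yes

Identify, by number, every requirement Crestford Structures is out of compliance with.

1. equipment calibration 400 days ago vs limit 270 → not met
2. fall-protection recertification 45 days ago vs limit 30 → not met
3. workers' compensation coverage $70,000 < $125,000 → not met
4. condition 'performs public-works projects' does not hold → requirement n/a → met
5. jobsite safety plan absent → not met
6. bonding capacity review 460 days ago vs limit 730 → met
7. condition 'handles asbestos abatement' holds; workers' compensation audit 357 days ago vs limit 365 → met
8. OSHA safety training 251 days ago vs limit 270 → met
9. unresolved stop-work orders 6 > 3 → not met
10. scaffold inspection 65 days ago vs limit 60 → not met
Not met: 1, 2, 3, 5, 9, 10

1, 2, 3, 5, 9, 10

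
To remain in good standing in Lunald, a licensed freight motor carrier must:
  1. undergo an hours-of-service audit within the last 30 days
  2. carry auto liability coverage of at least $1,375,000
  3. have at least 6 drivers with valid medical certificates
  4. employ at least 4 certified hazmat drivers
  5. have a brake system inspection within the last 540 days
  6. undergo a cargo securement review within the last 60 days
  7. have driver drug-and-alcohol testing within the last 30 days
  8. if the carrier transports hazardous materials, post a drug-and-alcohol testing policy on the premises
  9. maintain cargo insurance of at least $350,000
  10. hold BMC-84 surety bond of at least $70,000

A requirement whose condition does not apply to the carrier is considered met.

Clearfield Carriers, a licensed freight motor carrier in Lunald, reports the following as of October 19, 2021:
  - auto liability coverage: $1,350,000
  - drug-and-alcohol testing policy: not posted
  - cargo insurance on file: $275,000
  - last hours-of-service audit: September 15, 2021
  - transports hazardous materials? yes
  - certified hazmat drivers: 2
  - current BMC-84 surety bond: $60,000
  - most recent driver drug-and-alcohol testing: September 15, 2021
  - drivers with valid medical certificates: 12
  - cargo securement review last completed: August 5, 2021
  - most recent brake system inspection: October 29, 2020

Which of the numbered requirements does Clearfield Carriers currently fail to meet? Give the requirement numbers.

1, 2, 4, 6, 7, 8, 9, 10

1. hours-of-service audit 34 days ago vs limit 30 → not met
2. auto liability coverage $1,350,000 < $1,375,000 → not met
3. drivers with valid medical certificates 12 ≥ 6 → met
4. certified hazmat drivers 2 < 4 → not met
5. brake system inspection 355 days ago vs limit 540 → met
6. cargo securement review 75 days ago vs limit 60 → not met
7. driver drug-and-alcohol testing 34 days ago vs limit 30 → not met
8. condition 'transports hazardous materials' holds; drug-and-alcohol testing policy absent → not met
9. cargo insurance $275,000 < $350,000 → not met
10. BMC-84 surety bond $60,000 < $70,000 → not met
Not met: 1, 2, 4, 6, 7, 8, 9, 10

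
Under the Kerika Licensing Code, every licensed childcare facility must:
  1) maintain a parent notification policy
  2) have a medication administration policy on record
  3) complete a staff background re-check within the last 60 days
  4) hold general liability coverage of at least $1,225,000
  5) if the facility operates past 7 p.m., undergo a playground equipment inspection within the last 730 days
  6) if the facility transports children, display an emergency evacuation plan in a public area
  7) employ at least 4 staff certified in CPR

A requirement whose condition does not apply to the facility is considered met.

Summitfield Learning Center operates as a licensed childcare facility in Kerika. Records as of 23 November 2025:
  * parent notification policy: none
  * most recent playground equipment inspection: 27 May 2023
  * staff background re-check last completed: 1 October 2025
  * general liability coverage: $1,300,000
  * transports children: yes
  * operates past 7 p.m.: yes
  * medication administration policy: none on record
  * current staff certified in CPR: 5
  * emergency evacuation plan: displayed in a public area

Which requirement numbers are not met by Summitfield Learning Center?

1. parent notification policy absent → not met
2. medication administration policy absent → not met
3. staff background re-check 53 days ago vs limit 60 → met
4. general liability coverage $1,300,000 ≥ $1,225,000 → met
5. condition 'operates past 7 p.m.' holds; playground equipment inspection 911 days ago vs limit 730 → not met
6. condition 'transports children' holds; emergency evacuation plan present → met
7. staff certified in CPR 5 ≥ 4 → met
Not met: 1, 2, 5

1, 2, 5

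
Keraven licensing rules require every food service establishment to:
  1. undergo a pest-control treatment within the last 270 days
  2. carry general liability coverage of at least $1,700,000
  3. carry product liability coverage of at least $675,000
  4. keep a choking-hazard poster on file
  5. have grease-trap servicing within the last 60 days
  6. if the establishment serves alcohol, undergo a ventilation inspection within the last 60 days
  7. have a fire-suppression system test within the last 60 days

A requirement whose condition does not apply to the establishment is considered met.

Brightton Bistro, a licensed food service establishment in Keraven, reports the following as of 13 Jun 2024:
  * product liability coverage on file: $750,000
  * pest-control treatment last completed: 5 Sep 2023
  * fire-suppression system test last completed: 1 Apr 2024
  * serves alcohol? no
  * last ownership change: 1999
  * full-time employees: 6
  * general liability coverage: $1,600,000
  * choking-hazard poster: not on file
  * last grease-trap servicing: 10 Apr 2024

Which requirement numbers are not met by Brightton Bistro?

1. pest-control treatment 282 days ago vs limit 270 → not met
2. general liability coverage $1,600,000 < $1,700,000 → not met
3. product liability coverage $750,000 ≥ $675,000 → met
4. choking-hazard poster absent → not met
5. grease-trap servicing 64 days ago vs limit 60 → not met
6. condition 'serves alcohol' does not hold → requirement n/a → met
7. fire-suppression system test 73 days ago vs limit 60 → not met
Not met: 1, 2, 4, 5, 7

1, 2, 4, 5, 7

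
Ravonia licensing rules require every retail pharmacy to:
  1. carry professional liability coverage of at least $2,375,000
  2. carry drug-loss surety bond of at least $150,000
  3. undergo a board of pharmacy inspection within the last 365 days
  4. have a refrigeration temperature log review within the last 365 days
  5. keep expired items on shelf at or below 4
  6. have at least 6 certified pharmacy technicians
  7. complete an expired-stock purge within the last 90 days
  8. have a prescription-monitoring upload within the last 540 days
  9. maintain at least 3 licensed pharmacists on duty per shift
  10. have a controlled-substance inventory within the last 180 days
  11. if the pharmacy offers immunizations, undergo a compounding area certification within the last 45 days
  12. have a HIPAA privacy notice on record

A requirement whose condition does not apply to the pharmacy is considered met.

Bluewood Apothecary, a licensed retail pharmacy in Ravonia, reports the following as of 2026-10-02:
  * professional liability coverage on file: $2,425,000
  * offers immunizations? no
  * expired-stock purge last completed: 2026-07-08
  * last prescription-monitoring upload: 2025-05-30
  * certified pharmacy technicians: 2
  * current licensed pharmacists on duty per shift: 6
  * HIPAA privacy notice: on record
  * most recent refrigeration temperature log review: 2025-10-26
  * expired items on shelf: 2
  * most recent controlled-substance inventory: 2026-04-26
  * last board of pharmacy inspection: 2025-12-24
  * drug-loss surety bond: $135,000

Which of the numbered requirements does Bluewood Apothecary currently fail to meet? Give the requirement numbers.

1. professional liability coverage $2,425,000 ≥ $2,375,000 → met
2. drug-loss surety bond $135,000 < $150,000 → not met
3. board of pharmacy inspection 282 days ago vs limit 365 → met
4. refrigeration temperature log review 341 days ago vs limit 365 → met
5. expired items on shelf 2 ≤ 4 → met
6. certified pharmacy technicians 2 < 6 → not met
7. expired-stock purge 86 days ago vs limit 90 → met
8. prescription-monitoring upload 490 days ago vs limit 540 → met
9. licensed pharmacists on duty per shift 6 ≥ 3 → met
10. controlled-substance inventory 159 days ago vs limit 180 → met
11. condition 'offers immunizations' does not hold → requirement n/a → met
12. HIPAA privacy notice present → met
Not met: 2, 6

2, 6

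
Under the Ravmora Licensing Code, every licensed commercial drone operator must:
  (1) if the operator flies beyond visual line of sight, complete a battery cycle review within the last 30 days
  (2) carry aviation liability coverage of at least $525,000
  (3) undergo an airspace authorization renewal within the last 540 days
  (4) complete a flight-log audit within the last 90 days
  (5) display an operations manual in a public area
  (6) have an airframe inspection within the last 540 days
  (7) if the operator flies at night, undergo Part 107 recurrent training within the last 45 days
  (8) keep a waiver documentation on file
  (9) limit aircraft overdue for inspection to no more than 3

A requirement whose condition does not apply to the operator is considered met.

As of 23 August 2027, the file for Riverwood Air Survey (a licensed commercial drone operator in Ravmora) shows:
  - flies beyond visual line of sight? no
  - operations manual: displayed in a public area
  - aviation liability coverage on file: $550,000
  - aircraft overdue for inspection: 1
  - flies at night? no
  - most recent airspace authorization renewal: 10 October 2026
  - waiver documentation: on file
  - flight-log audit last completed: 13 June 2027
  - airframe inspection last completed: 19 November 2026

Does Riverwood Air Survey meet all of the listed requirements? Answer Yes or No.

Yes

1. condition 'flies beyond visual line of sight' does not hold → requirement n/a → met
2. aviation liability coverage $550,000 ≥ $525,000 → met
3. airspace authorization renewal 317 days ago vs limit 540 → met
4. flight-log audit 71 days ago vs limit 90 → met
5. operations manual present → met
6. airframe inspection 277 days ago vs limit 540 → met
7. condition 'flies at night' does not hold → requirement n/a → met
8. waiver documentation present → met
9. aircraft overdue for inspection 1 ≤ 3 → met
All met.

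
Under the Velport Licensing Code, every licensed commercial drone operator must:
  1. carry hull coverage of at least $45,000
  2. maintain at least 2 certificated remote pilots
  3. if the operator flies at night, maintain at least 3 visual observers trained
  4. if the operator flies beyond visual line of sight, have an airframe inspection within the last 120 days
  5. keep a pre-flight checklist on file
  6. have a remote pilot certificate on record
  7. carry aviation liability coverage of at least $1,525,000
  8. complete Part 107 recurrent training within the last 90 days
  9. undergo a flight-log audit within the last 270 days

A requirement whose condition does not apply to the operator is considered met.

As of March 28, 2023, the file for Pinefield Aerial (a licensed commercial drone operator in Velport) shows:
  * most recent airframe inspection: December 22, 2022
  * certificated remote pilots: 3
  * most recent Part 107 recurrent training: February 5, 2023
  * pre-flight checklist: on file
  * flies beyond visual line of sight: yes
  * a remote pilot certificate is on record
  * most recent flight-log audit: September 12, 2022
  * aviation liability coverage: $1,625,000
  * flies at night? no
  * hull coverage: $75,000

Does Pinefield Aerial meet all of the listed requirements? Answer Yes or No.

1. hull coverage $75,000 ≥ $45,000 → met
2. certificated remote pilots 3 ≥ 2 → met
3. condition 'flies at night' does not hold → requirement n/a → met
4. condition 'flies beyond visual line of sight' holds; airframe inspection 96 days ago vs limit 120 → met
5. pre-flight checklist present → met
6. remote pilot certificate present → met
7. aviation liability coverage $1,625,000 ≥ $1,525,000 → met
8. Part 107 recurrent training 51 days ago vs limit 90 → met
9. flight-log audit 197 days ago vs limit 270 → met
All met.

Yes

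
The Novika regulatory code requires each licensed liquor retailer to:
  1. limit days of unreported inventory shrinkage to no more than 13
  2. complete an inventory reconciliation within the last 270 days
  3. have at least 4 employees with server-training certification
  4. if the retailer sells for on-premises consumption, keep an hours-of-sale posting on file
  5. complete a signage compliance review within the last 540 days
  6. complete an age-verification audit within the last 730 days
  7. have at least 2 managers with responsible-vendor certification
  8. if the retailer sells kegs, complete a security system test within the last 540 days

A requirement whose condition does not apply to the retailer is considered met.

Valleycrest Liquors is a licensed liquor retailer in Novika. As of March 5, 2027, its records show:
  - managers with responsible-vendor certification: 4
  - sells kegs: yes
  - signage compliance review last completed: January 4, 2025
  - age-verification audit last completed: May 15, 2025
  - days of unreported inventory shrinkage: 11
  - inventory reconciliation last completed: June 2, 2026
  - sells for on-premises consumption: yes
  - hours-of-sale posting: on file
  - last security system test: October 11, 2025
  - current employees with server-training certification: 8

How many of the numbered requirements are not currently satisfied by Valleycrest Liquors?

1. days of unreported inventory shrinkage 11 ≤ 13 → met
2. inventory reconciliation 276 days ago vs limit 270 → not met
3. employees with server-training certification 8 ≥ 4 → met
4. condition 'sells for on-premises consumption' holds; hours-of-sale posting present → met
5. signage compliance review 790 days ago vs limit 540 → not met
6. age-verification audit 659 days ago vs limit 730 → met
7. managers with responsible-vendor certification 4 ≥ 2 → met
8. condition 'sells kegs' holds; security system test 510 days ago vs limit 540 → met
Not met: 2 of 8

2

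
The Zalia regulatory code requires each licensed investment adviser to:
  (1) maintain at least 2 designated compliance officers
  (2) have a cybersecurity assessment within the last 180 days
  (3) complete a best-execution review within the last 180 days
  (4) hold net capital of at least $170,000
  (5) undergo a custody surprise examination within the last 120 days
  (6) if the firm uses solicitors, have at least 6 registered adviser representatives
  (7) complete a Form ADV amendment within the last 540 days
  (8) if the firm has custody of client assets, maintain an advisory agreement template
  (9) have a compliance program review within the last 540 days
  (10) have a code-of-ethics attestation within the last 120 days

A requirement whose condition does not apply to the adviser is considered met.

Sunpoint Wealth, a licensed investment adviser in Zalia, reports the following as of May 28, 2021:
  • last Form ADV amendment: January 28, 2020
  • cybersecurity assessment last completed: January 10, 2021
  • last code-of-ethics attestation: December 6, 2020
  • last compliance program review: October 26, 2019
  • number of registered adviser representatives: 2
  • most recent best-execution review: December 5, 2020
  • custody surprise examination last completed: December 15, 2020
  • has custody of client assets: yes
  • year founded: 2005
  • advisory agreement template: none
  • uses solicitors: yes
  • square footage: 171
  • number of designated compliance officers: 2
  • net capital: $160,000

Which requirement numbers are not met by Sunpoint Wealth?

1. designated compliance officers 2 ≥ 2 → met
2. cybersecurity assessment 138 days ago vs limit 180 → met
3. best-execution review 174 days ago vs limit 180 → met
4. net capital $160,000 < $170,000 → not met
5. custody surprise examination 164 days ago vs limit 120 → not met
6. condition 'uses solicitors' holds; registered adviser representatives 2 < 6 → not met
7. Form ADV amendment 486 days ago vs limit 540 → met
8. condition 'has custody of client assets' holds; advisory agreement template absent → not met
9. compliance program review 580 days ago vs limit 540 → not met
10. code-of-ethics attestation 173 days ago vs limit 120 → not met
Not met: 4, 5, 6, 8, 9, 10

4, 5, 6, 8, 9, 10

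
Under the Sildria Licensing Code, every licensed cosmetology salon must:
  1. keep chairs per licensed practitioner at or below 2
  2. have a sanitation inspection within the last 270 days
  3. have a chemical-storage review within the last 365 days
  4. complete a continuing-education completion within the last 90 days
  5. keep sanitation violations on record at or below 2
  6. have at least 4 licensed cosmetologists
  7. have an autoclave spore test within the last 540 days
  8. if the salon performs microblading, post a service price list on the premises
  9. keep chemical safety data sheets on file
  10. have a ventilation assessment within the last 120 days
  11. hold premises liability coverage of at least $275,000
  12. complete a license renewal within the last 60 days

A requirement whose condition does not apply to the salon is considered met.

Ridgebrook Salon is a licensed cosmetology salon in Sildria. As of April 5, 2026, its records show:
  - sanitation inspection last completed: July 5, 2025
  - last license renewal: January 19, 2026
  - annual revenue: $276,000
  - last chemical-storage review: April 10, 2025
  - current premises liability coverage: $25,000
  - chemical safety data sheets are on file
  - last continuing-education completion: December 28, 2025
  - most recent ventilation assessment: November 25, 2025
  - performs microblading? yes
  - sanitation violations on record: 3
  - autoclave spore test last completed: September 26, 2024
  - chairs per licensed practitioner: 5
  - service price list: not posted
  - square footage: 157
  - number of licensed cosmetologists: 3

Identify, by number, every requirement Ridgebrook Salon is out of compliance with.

1. chairs per licensed practitioner 5 > 2 → not met
2. sanitation inspection 274 days ago vs limit 270 → not met
3. chemical-storage review 360 days ago vs limit 365 → met
4. continuing-education completion 98 days ago vs limit 90 → not met
5. sanitation violations on record 3 > 2 → not met
6. licensed cosmetologists 3 < 4 → not met
7. autoclave spore test 556 days ago vs limit 540 → not met
8. condition 'performs microblading' holds; service price list absent → not met
9. chemical safety data sheets present → met
10. ventilation assessment 131 days ago vs limit 120 → not met
11. premises liability coverage $25,000 < $275,000 → not met
12. license renewal 76 days ago vs limit 60 → not met
Not met: 1, 2, 4, 5, 6, 7, 8, 10, 11, 12

1, 2, 4, 5, 6, 7, 8, 10, 11, 12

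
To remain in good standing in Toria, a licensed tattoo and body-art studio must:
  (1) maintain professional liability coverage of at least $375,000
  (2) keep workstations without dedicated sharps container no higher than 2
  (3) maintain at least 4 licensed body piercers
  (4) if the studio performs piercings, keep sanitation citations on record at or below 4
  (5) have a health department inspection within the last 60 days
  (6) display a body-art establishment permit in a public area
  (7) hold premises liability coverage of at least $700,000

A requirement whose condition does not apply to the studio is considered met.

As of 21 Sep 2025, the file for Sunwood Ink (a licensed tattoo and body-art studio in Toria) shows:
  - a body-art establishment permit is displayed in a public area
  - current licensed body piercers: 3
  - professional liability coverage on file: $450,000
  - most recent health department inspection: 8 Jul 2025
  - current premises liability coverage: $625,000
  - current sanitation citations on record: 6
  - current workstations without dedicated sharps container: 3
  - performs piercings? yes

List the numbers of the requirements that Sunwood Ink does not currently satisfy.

2, 3, 4, 5, 7

1. professional liability coverage $450,000 ≥ $375,000 → met
2. workstations without dedicated sharps container 3 > 2 → not met
3. licensed body piercers 3 < 4 → not met
4. condition 'performs piercings' holds; sanitation citations on record 6 > 4 → not met
5. health department inspection 75 days ago vs limit 60 → not met
6. body-art establishment permit present → met
7. premises liability coverage $625,000 < $700,000 → not met
Not met: 2, 3, 4, 5, 7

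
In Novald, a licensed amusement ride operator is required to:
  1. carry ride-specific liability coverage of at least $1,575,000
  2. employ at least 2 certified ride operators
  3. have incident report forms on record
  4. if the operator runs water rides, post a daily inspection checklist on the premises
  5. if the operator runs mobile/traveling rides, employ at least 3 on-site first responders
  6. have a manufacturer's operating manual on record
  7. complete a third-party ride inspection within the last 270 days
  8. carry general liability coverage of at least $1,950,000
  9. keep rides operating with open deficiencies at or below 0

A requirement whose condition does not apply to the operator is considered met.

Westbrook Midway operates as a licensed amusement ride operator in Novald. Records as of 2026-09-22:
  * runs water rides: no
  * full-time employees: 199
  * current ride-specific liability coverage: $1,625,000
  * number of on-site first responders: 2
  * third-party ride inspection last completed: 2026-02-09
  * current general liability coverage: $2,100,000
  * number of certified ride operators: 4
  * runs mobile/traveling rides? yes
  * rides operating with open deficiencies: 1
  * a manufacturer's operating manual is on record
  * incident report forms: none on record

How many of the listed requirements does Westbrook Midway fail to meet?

3

1. ride-specific liability coverage $1,625,000 ≥ $1,575,000 → met
2. certified ride operators 4 ≥ 2 → met
3. incident report forms absent → not met
4. condition 'runs water rides' does not hold → requirement n/a → met
5. condition 'runs mobile/traveling rides' holds; on-site first responders 2 < 3 → not met
6. manufacturer's operating manual present → met
7. third-party ride inspection 225 days ago vs limit 270 → met
8. general liability coverage $2,100,000 ≥ $1,950,000 → met
9. rides operating with open deficiencies 1 > 0 → not met
Not met: 3 of 9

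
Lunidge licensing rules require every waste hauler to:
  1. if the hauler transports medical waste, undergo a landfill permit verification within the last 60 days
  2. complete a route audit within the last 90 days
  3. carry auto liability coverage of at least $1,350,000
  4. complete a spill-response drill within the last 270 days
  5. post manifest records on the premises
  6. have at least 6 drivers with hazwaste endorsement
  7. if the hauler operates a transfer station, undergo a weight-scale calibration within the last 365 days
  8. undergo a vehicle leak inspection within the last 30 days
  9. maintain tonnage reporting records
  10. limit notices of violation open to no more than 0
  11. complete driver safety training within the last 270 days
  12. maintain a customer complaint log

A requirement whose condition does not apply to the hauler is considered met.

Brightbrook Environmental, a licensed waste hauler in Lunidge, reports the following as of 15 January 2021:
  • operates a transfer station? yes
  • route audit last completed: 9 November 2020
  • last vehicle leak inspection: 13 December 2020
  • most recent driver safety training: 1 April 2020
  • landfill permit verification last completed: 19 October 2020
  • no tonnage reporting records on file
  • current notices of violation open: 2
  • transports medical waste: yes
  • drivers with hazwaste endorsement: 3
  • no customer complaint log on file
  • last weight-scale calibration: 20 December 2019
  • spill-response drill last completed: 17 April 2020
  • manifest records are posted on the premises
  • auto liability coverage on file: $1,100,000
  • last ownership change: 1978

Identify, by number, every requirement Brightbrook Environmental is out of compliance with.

1, 3, 4, 6, 7, 8, 9, 10, 11, 12

1. condition 'transports medical waste' holds; landfill permit verification 88 days ago vs limit 60 → not met
2. route audit 67 days ago vs limit 90 → met
3. auto liability coverage $1,100,000 < $1,350,000 → not met
4. spill-response drill 273 days ago vs limit 270 → not met
5. manifest records present → met
6. drivers with hazwaste endorsement 3 < 6 → not met
7. condition 'operates a transfer station' holds; weight-scale calibration 392 days ago vs limit 365 → not met
8. vehicle leak inspection 33 days ago vs limit 30 → not met
9. tonnage reporting records absent → not met
10. notices of violation open 2 > 0 → not met
11. driver safety training 289 days ago vs limit 270 → not met
12. customer complaint log absent → not met
Not met: 1, 3, 4, 6, 7, 8, 9, 10, 11, 12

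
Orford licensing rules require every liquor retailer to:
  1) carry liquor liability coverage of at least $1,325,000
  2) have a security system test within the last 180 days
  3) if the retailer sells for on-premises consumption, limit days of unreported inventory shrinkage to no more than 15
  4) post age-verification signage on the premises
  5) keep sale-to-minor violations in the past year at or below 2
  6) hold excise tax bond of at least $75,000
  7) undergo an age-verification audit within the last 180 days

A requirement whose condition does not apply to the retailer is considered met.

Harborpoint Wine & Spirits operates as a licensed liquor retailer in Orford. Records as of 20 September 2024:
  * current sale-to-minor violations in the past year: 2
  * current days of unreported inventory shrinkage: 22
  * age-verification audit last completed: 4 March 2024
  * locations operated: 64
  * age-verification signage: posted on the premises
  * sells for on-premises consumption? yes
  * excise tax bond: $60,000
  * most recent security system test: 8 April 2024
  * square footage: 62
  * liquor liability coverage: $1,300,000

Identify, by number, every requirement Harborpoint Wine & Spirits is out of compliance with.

1. liquor liability coverage $1,300,000 < $1,325,000 → not met
2. security system test 165 days ago vs limit 180 → met
3. condition 'sells for on-premises consumption' holds; days of unreported inventory shrinkage 22 > 15 → not met
4. age-verification signage present → met
5. sale-to-minor violations in the past year 2 ≤ 2 → met
6. excise tax bond $60,000 < $75,000 → not met
7. age-verification audit 200 days ago vs limit 180 → not met
Not met: 1, 3, 6, 7

1, 3, 6, 7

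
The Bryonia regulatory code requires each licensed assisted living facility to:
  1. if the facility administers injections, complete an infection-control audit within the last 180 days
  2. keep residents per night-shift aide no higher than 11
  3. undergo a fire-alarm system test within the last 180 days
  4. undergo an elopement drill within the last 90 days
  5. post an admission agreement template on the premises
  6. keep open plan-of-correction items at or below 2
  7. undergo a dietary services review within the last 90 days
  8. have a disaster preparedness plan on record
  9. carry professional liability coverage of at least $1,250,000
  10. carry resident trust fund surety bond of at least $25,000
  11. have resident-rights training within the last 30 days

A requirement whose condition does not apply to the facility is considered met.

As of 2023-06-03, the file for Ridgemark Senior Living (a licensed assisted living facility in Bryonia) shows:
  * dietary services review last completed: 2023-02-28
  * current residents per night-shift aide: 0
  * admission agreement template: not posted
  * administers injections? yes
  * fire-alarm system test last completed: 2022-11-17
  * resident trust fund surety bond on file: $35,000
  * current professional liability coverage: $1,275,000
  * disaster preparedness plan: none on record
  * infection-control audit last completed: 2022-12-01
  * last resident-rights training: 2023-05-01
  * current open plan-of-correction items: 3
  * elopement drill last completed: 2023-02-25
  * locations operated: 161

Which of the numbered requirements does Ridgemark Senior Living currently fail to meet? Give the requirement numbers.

1. condition 'administers injections' holds; infection-control audit 184 days ago vs limit 180 → not met
2. residents per night-shift aide 0 ≤ 11 → met
3. fire-alarm system test 198 days ago vs limit 180 → not met
4. elopement drill 98 days ago vs limit 90 → not met
5. admission agreement template absent → not met
6. open plan-of-correction items 3 > 2 → not met
7. dietary services review 95 days ago vs limit 90 → not met
8. disaster preparedness plan absent → not met
9. professional liability coverage $1,275,000 ≥ $1,250,000 → met
10. resident trust fund surety bond $35,000 ≥ $25,000 → met
11. resident-rights training 33 days ago vs limit 30 → not met
Not met: 1, 3, 4, 5, 6, 7, 8, 11

1, 3, 4, 5, 6, 7, 8, 11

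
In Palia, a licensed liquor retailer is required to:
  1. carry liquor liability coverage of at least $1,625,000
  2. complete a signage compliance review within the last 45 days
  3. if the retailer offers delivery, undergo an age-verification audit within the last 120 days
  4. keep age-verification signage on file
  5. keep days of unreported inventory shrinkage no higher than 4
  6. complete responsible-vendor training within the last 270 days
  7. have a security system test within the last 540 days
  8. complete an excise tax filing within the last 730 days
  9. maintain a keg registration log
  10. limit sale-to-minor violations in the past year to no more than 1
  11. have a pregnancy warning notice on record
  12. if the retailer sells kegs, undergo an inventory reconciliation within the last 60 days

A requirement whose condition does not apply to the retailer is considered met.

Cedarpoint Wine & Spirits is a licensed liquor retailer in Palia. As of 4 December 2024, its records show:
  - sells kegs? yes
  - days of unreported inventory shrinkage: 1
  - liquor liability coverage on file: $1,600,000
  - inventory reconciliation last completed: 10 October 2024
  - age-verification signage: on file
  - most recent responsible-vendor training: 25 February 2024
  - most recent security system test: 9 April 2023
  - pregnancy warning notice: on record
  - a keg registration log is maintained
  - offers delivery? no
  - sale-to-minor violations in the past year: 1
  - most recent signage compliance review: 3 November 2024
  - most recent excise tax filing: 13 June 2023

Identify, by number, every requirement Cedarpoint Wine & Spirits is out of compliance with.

1, 6, 7

1. liquor liability coverage $1,600,000 < $1,625,000 → not met
2. signage compliance review 31 days ago vs limit 45 → met
3. condition 'offers delivery' does not hold → requirement n/a → met
4. age-verification signage present → met
5. days of unreported inventory shrinkage 1 ≤ 4 → met
6. responsible-vendor training 283 days ago vs limit 270 → not met
7. security system test 605 days ago vs limit 540 → not met
8. excise tax filing 540 days ago vs limit 730 → met
9. keg registration log present → met
10. sale-to-minor violations in the past year 1 ≤ 1 → met
11. pregnancy warning notice present → met
12. condition 'sells kegs' holds; inventory reconciliation 55 days ago vs limit 60 → met
Not met: 1, 6, 7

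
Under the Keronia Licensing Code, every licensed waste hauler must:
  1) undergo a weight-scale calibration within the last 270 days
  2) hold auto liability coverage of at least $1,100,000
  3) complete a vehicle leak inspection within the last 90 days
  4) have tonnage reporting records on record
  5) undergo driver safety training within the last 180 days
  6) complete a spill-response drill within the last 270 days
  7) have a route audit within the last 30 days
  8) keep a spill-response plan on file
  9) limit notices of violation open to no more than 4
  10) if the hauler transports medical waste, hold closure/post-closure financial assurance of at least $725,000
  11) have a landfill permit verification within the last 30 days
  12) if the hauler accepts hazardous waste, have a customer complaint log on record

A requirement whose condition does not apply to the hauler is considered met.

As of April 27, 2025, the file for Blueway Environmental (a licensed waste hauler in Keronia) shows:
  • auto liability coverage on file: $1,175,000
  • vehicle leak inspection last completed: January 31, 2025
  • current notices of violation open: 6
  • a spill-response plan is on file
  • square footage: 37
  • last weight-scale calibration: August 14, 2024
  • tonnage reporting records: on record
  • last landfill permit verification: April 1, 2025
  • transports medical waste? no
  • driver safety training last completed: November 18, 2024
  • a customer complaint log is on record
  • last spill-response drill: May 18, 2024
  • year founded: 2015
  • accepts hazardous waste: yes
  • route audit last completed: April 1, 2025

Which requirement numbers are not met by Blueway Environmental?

6, 9

1. weight-scale calibration 256 days ago vs limit 270 → met
2. auto liability coverage $1,175,000 ≥ $1,100,000 → met
3. vehicle leak inspection 86 days ago vs limit 90 → met
4. tonnage reporting records present → met
5. driver safety training 160 days ago vs limit 180 → met
6. spill-response drill 344 days ago vs limit 270 → not met
7. route audit 26 days ago vs limit 30 → met
8. spill-response plan present → met
9. notices of violation open 6 > 4 → not met
10. condition 'transports medical waste' does not hold → requirement n/a → met
11. landfill permit verification 26 days ago vs limit 30 → met
12. condition 'accepts hazardous waste' holds; customer complaint log present → met
Not met: 6, 9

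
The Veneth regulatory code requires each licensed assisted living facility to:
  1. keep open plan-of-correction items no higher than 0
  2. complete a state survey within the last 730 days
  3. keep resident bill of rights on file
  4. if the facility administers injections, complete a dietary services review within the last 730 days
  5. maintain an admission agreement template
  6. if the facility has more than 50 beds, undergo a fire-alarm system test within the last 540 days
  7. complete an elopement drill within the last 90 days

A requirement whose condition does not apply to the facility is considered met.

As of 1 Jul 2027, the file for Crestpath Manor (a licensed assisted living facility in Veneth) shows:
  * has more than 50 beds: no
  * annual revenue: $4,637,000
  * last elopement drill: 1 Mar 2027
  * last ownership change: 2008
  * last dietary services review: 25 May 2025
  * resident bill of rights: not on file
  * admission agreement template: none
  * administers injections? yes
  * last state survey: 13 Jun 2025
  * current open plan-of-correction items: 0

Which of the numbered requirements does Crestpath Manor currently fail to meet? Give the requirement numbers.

2, 3, 4, 5, 7

1. open plan-of-correction items 0 ≤ 0 → met
2. state survey 748 days ago vs limit 730 → not met
3. resident bill of rights absent → not met
4. condition 'administers injections' holds; dietary services review 767 days ago vs limit 730 → not met
5. admission agreement template absent → not met
6. condition 'has more than 50 beds' does not hold → requirement n/a → met
7. elopement drill 122 days ago vs limit 90 → not met
Not met: 2, 3, 4, 5, 7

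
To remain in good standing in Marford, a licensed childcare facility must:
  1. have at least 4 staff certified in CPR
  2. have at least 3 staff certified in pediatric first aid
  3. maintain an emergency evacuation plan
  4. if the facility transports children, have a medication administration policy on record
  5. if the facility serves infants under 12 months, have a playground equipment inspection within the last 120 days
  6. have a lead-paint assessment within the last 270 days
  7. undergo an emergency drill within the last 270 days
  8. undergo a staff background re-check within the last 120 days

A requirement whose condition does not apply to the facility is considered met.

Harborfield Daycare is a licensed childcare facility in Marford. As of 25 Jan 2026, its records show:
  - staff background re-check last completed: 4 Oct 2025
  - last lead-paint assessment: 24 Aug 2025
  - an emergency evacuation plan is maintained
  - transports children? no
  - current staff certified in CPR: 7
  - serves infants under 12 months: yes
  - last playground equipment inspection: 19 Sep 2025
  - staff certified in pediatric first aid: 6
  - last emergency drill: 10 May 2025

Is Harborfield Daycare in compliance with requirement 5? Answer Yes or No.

No

5. condition 'serves infants under 12 months' holds; playground equipment inspection 128 days ago vs limit 120 → not met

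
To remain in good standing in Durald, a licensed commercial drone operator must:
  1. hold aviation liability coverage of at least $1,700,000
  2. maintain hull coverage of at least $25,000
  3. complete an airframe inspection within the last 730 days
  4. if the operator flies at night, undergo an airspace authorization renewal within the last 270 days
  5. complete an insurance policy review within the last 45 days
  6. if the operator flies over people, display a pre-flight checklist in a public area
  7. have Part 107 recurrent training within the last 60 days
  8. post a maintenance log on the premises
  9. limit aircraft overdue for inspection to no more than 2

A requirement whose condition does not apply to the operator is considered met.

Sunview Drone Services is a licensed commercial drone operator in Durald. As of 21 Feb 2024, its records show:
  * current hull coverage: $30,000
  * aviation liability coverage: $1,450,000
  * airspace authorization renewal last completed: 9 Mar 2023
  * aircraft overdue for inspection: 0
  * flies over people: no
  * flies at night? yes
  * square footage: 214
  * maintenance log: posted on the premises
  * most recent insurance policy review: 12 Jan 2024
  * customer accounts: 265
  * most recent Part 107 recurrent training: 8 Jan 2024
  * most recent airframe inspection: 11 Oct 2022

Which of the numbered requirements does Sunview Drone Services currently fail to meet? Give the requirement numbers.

1, 4

1. aviation liability coverage $1,450,000 < $1,700,000 → not met
2. hull coverage $30,000 ≥ $25,000 → met
3. airframe inspection 498 days ago vs limit 730 → met
4. condition 'flies at night' holds; airspace authorization renewal 349 days ago vs limit 270 → not met
5. insurance policy review 40 days ago vs limit 45 → met
6. condition 'flies over people' does not hold → requirement n/a → met
7. Part 107 recurrent training 44 days ago vs limit 60 → met
8. maintenance log present → met
9. aircraft overdue for inspection 0 ≤ 2 → met
Not met: 1, 4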